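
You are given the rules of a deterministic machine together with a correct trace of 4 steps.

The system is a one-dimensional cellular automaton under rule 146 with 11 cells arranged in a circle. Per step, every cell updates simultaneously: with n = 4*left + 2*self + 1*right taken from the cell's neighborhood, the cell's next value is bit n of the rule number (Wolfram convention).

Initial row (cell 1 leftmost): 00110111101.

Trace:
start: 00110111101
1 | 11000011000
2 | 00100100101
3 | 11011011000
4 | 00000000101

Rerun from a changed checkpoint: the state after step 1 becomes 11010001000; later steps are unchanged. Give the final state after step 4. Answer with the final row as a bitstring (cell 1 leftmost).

state after step 1 := 11010001000
2 | 00001010101
3 | 10010000000
4 | 01101000001

01101000001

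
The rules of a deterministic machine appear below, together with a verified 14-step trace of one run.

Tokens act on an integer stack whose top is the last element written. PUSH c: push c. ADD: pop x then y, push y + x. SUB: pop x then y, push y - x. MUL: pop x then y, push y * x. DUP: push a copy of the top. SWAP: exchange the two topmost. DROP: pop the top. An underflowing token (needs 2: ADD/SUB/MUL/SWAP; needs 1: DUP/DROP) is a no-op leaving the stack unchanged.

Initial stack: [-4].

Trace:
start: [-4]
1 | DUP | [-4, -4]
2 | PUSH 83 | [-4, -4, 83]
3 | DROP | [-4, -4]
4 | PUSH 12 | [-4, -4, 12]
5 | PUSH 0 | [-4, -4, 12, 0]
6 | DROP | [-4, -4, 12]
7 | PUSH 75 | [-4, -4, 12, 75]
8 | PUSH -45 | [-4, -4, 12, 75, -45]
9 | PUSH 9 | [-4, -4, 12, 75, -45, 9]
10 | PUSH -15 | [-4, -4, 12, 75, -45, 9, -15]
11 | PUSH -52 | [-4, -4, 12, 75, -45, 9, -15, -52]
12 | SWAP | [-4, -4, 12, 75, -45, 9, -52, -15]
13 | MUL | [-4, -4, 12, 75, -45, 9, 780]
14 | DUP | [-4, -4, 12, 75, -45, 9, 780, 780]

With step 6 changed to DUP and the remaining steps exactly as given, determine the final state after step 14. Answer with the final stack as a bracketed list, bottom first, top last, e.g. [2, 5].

(re-executing from step 6 with the substitution; state before step 6: [-4, -4, 12, 0])
6 | DUP | [-4, -4, 12, 0, 0]
7 | PUSH 75 | [-4, -4, 12, 0, 0, 75]
8 | PUSH -45 | [-4, -4, 12, 0, 0, 75, -45]
9 | PUSH 9 | [-4, -4, 12, 0, 0, 75, -45, 9]
10 | PUSH -15 | [-4, -4, 12, 0, 0, 75, -45, 9, -15]
11 | PUSH -52 | [-4, -4, 12, 0, 0, 75, -45, 9, -15, -52]
12 | SWAP | [-4, -4, 12, 0, 0, 75, -45, 9, -52, -15]
13 | MUL | [-4, -4, 12, 0, 0, 75, -45, 9, 780]
14 | DUP | [-4, -4, 12, 0, 0, 75, -45, 9, 780, 780]

[-4, -4, 12, 0, 0, 75, -45, 9, 780, 780]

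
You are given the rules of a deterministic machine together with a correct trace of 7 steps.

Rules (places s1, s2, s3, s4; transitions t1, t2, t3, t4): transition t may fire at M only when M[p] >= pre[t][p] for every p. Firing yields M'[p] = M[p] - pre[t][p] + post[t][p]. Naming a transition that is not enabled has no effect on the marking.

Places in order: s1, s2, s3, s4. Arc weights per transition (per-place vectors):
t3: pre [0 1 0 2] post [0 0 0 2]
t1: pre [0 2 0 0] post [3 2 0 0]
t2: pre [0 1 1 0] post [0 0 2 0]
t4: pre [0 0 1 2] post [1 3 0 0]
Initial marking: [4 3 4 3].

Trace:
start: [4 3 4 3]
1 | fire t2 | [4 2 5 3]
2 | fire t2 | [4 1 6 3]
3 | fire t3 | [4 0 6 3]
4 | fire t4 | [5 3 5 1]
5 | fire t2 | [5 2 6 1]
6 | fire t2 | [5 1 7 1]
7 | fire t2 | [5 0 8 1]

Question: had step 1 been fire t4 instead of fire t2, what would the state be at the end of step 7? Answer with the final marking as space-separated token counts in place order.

5 2 7 1

(re-executing from step 1 with the substitution; state before step 1: [4 3 4 3])
1 | fire t4 | [5 6 3 1]
2 | fire t2 | [5 5 4 1]
3 | fire t3 | [5 5 4 1]
4 | fire t4 | [5 5 4 1]
5 | fire t2 | [5 4 5 1]
6 | fire t2 | [5 3 6 1]
7 | fire t2 | [5 2 7 1]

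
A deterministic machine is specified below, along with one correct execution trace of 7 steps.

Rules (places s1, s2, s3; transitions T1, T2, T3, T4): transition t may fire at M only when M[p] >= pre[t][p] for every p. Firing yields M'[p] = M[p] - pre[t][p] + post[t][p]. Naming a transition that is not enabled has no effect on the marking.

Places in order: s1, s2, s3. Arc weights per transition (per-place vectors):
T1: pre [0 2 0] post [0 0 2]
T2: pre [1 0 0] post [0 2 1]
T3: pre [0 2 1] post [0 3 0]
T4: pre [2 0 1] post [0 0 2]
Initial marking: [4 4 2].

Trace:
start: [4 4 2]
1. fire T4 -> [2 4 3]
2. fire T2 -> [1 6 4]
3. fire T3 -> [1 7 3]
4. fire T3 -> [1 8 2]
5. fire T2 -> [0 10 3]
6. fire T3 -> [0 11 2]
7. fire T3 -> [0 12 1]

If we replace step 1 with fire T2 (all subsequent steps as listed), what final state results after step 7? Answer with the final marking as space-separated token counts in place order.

(re-executing from step 1 with the substitution; state before step 1: [4 4 2])
1. fire T2 -> [3 6 3]
2. fire T2 -> [2 8 4]
3. fire T3 -> [2 9 3]
4. fire T3 -> [2 10 2]
5. fire T2 -> [1 12 3]
6. fire T3 -> [1 13 2]
7. fire T3 -> [1 14 1]

1 14 1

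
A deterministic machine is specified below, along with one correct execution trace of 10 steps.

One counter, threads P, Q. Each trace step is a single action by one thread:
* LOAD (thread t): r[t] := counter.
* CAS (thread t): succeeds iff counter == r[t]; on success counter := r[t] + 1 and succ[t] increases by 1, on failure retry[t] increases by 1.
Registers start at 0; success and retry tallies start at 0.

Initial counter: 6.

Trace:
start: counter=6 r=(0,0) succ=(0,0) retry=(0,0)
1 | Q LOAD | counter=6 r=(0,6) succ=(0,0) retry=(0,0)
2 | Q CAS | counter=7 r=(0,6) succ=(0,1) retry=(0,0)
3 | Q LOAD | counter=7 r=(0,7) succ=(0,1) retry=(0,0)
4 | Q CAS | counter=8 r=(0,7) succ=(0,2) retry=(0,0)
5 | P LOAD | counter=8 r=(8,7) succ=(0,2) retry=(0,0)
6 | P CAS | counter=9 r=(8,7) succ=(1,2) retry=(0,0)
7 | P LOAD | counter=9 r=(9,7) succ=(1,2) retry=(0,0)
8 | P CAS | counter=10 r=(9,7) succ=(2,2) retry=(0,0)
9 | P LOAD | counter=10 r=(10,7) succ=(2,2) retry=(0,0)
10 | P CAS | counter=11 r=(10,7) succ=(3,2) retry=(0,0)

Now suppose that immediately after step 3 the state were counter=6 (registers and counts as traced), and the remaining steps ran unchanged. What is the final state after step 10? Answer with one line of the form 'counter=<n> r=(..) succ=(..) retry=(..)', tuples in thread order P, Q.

state after step 3 := counter=6 r=(0,7) succ=(0,1) retry=(0,0)
4 | Q CAS | counter=6 r=(0,7) succ=(0,1) retry=(0,1)
5 | P LOAD | counter=6 r=(6,7) succ=(0,1) retry=(0,1)
6 | P CAS | counter=7 r=(6,7) succ=(1,1) retry=(0,1)
7 | P LOAD | counter=7 r=(7,7) succ=(1,1) retry=(0,1)
8 | P CAS | counter=8 r=(7,7) succ=(2,1) retry=(0,1)
9 | P LOAD | counter=8 r=(8,7) succ=(2,1) retry=(0,1)
10 | P CAS | counter=9 r=(8,7) succ=(3,1) retry=(0,1)

counter=9 r=(8,7) succ=(3,1) retry=(0,1)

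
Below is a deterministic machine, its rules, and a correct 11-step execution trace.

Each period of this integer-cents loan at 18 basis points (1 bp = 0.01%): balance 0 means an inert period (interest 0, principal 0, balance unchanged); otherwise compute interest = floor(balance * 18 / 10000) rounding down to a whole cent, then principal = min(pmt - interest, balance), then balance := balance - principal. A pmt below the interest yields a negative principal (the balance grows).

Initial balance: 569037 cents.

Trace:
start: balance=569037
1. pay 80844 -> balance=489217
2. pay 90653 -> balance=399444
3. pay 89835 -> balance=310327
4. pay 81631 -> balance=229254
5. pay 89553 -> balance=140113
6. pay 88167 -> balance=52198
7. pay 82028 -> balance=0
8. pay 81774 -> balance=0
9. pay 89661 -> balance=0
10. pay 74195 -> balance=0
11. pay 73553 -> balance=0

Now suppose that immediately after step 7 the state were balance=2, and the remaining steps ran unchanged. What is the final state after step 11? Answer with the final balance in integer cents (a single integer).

state after step 7 := balance=2
8. pay 81774 -> balance=0
9. pay 89661 -> balance=0
10. pay 74195 -> balance=0
11. pay 73553 -> balance=0

0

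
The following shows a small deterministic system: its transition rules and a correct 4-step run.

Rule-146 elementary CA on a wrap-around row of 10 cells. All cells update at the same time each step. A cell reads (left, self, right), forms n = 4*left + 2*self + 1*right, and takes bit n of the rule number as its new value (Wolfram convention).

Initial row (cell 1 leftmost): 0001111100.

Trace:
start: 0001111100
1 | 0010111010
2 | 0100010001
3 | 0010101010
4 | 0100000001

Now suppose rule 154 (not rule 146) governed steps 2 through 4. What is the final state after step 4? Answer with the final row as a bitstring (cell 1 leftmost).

(re-executing steps 2..4 under rule 154; state before step 2: 0010111010)
2 | 0100110001
3 | 0011101010
4 | 0111000001

0111000001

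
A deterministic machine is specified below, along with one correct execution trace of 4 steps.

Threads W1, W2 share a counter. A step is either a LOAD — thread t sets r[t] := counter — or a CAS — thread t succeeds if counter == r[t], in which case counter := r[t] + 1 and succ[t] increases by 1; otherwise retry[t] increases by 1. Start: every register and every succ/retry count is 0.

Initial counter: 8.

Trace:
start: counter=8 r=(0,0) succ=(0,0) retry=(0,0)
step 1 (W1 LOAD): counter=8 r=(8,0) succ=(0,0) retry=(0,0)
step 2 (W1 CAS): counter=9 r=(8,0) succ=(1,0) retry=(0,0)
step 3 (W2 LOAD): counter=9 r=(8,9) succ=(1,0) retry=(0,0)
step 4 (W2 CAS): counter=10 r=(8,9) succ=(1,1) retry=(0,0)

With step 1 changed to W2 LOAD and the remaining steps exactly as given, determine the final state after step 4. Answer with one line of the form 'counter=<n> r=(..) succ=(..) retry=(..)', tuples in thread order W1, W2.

(re-executing from step 1 with the substitution; state before step 1: counter=8 r=(0,0) succ=(0,0) retry=(0,0))
step 1 (W2 LOAD): counter=8 r=(0,8) succ=(0,0) retry=(0,0)
step 2 (W1 CAS): counter=8 r=(0,8) succ=(0,0) retry=(1,0)
step 3 (W2 LOAD): counter=8 r=(0,8) succ=(0,0) retry=(1,0)
step 4 (W2 CAS): counter=9 r=(0,8) succ=(0,1) retry=(1,0)

counter=9 r=(0,8) succ=(0,1) retry=(1,0)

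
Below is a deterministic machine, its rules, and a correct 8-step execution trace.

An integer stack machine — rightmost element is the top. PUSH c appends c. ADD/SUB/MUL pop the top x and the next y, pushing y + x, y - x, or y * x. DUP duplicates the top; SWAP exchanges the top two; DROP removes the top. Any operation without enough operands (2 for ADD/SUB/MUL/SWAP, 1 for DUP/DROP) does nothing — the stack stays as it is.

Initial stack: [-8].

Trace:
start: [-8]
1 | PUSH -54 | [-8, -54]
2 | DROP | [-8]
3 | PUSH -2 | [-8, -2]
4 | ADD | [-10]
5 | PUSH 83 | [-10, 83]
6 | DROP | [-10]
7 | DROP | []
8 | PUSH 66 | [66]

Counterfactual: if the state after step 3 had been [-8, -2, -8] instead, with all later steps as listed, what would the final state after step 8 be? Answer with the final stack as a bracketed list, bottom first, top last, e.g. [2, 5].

state after step 3 := [-8, -2, -8]
4 | ADD | [-8, -10]
5 | PUSH 83 | [-8, -10, 83]
6 | DROP | [-8, -10]
7 | DROP | [-8]
8 | PUSH 66 | [-8, 66]

[-8, 66]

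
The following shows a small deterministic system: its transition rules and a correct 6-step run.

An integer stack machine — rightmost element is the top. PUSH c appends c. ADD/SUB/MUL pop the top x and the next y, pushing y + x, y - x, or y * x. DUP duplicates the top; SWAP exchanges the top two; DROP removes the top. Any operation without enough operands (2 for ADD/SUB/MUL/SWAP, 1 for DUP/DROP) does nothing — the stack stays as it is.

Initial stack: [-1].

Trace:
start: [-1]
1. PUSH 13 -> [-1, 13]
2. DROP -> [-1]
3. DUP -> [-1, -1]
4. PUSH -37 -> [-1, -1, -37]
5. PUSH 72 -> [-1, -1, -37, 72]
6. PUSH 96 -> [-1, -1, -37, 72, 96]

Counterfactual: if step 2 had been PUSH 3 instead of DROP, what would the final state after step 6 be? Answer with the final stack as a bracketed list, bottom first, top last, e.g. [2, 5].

[-1, 13, 3, 3, -37, 72, 96]

(re-executing from step 2 with the substitution; state before step 2: [-1, 13])
2. PUSH 3 -> [-1, 13, 3]
3. DUP -> [-1, 13, 3, 3]
4. PUSH -37 -> [-1, 13, 3, 3, -37]
5. PUSH 72 -> [-1, 13, 3, 3, -37, 72]
6. PUSH 96 -> [-1, 13, 3, 3, -37, 72, 96]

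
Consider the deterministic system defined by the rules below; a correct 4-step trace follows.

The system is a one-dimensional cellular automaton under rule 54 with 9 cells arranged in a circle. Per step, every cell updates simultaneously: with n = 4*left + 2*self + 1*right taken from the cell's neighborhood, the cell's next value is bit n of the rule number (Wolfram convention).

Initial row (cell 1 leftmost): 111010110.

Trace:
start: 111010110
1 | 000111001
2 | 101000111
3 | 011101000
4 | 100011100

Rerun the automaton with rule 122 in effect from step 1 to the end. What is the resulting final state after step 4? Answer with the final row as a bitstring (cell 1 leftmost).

(re-executing steps 1..4 under rule 122; state before step 1: 111010110)
1 | 101101111
2 | 111111000
3 | 100001101
4 | 110011111

110011111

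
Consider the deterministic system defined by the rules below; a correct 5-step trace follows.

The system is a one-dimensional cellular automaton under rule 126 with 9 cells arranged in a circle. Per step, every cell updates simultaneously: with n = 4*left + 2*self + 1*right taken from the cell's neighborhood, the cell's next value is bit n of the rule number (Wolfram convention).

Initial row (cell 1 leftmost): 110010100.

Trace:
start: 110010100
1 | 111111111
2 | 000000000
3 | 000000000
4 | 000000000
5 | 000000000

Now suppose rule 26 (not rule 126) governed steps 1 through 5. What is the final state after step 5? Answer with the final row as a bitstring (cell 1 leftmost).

010110100

(re-executing steps 1..5 under rule 26; state before step 1: 110010100)
1 | 101100011
2 | 001010110
3 | 010000101
4 | 001001000
5 | 010110100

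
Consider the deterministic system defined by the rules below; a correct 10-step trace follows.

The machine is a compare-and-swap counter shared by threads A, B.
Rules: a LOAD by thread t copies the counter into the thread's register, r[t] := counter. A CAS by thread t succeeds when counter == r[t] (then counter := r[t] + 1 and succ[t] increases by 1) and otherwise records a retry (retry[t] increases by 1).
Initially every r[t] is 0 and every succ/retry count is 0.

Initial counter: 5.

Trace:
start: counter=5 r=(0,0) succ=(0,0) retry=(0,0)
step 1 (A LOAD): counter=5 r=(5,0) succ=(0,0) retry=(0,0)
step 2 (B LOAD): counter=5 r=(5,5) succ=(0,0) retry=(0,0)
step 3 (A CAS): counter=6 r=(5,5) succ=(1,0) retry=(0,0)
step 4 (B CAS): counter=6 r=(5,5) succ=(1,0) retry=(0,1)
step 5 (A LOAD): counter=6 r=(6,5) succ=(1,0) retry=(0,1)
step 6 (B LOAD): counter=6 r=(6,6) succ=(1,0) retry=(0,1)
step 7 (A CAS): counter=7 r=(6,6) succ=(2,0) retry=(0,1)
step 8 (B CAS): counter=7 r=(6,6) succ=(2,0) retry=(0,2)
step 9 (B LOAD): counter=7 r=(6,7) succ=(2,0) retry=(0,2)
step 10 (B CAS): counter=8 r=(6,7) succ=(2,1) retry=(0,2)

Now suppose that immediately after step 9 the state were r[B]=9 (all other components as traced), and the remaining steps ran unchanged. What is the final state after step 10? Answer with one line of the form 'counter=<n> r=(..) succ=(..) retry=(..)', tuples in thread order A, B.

counter=7 r=(6,9) succ=(2,0) retry=(0,3)

state after step 9 := counter=7 r=(6,9) succ=(2,0) retry=(0,2)
step 10 (B CAS): counter=7 r=(6,9) succ=(2,0) retry=(0,3)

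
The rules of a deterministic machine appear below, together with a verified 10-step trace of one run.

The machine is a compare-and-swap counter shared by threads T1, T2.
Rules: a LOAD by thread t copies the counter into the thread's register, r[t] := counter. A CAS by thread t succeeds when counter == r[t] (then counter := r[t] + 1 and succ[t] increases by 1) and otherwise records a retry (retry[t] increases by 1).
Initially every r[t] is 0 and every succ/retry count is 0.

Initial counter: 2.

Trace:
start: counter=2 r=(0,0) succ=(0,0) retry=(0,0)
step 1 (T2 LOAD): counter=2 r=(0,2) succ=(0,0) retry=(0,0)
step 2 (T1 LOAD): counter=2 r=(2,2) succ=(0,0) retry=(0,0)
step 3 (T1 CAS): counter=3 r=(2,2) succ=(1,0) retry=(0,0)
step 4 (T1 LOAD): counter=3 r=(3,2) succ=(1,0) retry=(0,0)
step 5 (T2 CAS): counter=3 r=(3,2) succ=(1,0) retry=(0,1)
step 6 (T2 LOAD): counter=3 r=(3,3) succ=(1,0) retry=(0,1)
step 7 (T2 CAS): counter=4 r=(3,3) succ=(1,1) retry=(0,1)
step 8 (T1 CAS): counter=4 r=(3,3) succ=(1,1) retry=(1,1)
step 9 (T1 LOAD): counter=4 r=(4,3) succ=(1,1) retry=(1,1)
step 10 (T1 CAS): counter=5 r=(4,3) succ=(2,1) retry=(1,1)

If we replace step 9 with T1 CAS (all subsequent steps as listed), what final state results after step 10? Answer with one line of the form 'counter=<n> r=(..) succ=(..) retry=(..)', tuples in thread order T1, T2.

counter=4 r=(3,3) succ=(1,1) retry=(3,1)

(re-executing from step 9 with the substitution; state before step 9: counter=4 r=(3,3) succ=(1,1) retry=(1,1))
step 9 (T1 CAS): counter=4 r=(3,3) succ=(1,1) retry=(2,1)
step 10 (T1 CAS): counter=4 r=(3,3) succ=(1,1) retry=(3,1)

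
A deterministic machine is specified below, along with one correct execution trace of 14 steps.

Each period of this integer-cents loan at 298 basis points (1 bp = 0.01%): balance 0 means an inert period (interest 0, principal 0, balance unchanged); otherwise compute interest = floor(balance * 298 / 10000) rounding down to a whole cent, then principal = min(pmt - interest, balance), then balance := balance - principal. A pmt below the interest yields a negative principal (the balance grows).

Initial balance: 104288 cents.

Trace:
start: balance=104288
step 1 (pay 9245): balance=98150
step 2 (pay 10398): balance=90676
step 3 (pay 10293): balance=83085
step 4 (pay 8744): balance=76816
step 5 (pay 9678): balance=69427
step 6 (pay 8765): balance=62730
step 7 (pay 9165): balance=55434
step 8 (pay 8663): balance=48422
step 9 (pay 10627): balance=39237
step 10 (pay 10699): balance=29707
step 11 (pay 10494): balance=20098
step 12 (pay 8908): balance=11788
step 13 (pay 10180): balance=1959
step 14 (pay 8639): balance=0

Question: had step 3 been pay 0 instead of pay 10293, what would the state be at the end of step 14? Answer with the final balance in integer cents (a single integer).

7596

(re-executing from step 3 with the substitution; state before step 3: balance=90676)
step 3 (pay 0): balance=93378
step 4 (pay 8744): balance=87416
step 5 (pay 9678): balance=80342
step 6 (pay 8765): balance=73971
step 7 (pay 9165): balance=67010
step 8 (pay 8663): balance=60343
step 9 (pay 10627): balance=51514
step 10 (pay 10699): balance=42350
step 11 (pay 10494): balance=33118
step 12 (pay 8908): balance=25196
step 13 (pay 10180): balance=15766
step 14 (pay 8639): balance=7596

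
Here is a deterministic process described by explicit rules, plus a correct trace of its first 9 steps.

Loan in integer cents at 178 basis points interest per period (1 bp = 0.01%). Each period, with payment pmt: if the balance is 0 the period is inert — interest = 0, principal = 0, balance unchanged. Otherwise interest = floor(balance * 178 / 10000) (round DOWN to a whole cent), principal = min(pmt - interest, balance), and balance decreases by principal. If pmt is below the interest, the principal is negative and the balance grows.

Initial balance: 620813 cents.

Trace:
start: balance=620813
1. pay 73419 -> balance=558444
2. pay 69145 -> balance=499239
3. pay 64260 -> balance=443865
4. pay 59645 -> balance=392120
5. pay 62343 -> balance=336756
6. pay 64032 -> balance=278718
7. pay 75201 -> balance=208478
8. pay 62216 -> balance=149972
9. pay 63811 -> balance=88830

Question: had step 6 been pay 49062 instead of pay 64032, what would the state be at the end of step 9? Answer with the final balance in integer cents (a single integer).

104614

(re-executing from step 6 with the substitution; state before step 6: balance=336756)
6. pay 49062 -> balance=293688
7. pay 75201 -> balance=223714
8. pay 62216 -> balance=165480
9. pay 63811 -> balance=104614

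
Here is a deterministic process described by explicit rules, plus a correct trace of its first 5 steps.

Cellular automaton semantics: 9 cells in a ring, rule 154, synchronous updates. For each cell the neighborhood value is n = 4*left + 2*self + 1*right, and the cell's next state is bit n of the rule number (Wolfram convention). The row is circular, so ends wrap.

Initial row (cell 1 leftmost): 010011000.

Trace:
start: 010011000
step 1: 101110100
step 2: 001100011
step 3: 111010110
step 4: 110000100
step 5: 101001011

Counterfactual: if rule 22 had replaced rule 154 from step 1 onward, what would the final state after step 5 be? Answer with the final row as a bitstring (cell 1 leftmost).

(re-executing steps 1..5 under rule 22; state before step 1: 010011000)
step 1: 111100100
step 2: 000011111
step 3: 100100000
step 4: 111110001
step 5: 000001010

000001010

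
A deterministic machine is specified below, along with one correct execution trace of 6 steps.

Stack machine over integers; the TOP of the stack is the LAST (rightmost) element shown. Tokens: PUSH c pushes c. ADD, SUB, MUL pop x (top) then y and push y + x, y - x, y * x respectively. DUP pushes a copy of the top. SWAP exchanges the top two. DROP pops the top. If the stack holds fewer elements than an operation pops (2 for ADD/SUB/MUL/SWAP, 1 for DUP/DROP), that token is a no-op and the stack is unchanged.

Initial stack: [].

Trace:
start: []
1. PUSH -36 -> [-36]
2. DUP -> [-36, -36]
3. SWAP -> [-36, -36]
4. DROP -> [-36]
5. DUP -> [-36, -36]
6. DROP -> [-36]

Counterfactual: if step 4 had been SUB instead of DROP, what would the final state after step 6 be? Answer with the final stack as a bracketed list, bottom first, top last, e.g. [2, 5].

(re-executing from step 4 with the substitution; state before step 4: [-36, -36])
4. SUB -> [0]
5. DUP -> [0, 0]
6. DROP -> [0]

[0]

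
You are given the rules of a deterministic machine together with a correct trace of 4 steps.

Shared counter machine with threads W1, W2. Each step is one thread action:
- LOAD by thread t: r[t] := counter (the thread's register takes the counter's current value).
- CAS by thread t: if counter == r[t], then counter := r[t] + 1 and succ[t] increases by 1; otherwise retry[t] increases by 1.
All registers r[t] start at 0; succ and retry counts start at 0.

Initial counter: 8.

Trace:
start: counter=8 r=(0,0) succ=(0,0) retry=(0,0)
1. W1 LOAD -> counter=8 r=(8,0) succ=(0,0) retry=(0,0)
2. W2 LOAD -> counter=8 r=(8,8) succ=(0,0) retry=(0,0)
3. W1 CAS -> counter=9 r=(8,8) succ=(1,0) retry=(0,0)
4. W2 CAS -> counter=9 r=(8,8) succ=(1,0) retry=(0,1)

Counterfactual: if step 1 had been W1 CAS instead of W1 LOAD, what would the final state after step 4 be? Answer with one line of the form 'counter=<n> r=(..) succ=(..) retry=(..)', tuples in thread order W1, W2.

(re-executing from step 1 with the substitution; state before step 1: counter=8 r=(0,0) succ=(0,0) retry=(0,0))
1. W1 CAS -> counter=8 r=(0,0) succ=(0,0) retry=(1,0)
2. W2 LOAD -> counter=8 r=(0,8) succ=(0,0) retry=(1,0)
3. W1 CAS -> counter=8 r=(0,8) succ=(0,0) retry=(2,0)
4. W2 CAS -> counter=9 r=(0,8) succ=(0,1) retry=(2,0)

counter=9 r=(0,8) succ=(0,1) retry=(2,0)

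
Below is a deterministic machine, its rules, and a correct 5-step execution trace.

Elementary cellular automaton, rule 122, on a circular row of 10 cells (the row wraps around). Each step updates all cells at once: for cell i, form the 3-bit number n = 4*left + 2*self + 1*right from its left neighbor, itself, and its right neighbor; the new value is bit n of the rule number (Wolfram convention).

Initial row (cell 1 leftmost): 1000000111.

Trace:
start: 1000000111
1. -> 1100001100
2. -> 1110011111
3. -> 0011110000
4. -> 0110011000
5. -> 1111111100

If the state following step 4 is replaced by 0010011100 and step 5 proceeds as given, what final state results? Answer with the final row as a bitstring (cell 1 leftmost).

0101110110

state after step 4 := 0010011100
5. -> 0101110110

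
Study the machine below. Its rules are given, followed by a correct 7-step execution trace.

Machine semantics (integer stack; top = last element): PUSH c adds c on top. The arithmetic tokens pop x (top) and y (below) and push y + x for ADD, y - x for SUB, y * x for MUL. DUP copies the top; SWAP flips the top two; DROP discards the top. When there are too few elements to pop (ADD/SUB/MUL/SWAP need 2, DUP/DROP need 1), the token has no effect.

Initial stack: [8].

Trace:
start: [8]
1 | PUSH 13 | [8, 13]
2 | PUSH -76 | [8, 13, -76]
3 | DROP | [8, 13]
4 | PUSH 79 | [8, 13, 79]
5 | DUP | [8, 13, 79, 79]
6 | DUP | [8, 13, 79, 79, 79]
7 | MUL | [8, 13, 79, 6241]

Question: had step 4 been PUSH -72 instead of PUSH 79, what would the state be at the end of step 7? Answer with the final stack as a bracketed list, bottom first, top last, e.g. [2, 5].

(re-executing from step 4 with the substitution; state before step 4: [8, 13])
4 | PUSH -72 | [8, 13, -72]
5 | DUP | [8, 13, -72, -72]
6 | DUP | [8, 13, -72, -72, -72]
7 | MUL | [8, 13, -72, 5184]

[8, 13, -72, 5184]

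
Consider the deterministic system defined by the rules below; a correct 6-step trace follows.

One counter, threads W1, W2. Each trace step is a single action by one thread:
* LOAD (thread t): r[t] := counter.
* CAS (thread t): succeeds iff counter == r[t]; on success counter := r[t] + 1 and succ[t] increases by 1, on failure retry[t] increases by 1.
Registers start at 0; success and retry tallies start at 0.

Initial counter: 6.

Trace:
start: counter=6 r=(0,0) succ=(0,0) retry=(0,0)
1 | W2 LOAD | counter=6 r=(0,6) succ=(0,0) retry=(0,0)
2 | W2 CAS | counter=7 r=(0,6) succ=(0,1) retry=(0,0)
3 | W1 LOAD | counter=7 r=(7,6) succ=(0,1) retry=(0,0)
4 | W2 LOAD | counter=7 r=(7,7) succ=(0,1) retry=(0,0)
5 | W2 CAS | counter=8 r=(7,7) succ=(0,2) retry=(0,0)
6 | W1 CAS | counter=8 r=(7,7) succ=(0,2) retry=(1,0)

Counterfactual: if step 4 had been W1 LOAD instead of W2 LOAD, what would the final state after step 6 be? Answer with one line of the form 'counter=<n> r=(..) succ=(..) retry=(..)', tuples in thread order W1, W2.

(re-executing from step 4 with the substitution; state before step 4: counter=7 r=(7,6) succ=(0,1) retry=(0,0))
4 | W1 LOAD | counter=7 r=(7,6) succ=(0,1) retry=(0,0)
5 | W2 CAS | counter=7 r=(7,6) succ=(0,1) retry=(0,1)
6 | W1 CAS | counter=8 r=(7,6) succ=(1,1) retry=(0,1)

counter=8 r=(7,6) succ=(1,1) retry=(0,1)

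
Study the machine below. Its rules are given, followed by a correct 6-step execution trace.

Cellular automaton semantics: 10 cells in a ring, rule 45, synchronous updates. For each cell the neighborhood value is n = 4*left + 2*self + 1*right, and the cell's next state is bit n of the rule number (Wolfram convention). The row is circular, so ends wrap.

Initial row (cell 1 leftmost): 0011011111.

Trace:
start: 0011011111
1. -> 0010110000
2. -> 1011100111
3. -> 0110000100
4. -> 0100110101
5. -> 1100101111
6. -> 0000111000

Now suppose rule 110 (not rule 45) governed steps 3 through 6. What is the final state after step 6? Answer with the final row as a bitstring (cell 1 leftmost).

(re-executing steps 3..6 under rule 110; state before step 3: 1011100111)
3. -> 1110101100
4. -> 1011111101
5. -> 1110000111
6. -> 0010001100

0010001100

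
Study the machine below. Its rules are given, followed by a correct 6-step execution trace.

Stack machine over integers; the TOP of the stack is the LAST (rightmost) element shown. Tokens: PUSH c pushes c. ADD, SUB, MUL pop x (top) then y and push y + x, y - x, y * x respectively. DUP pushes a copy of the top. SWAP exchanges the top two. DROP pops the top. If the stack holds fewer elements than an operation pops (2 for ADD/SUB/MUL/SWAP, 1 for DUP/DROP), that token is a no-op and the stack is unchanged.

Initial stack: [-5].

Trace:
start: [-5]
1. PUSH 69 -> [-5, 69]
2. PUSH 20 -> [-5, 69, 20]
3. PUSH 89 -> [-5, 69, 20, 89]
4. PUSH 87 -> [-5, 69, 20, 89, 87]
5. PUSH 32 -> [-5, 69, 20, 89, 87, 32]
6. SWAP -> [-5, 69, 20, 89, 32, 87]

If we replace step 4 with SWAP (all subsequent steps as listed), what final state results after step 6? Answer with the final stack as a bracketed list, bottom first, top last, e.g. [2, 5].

(re-executing from step 4 with the substitution; state before step 4: [-5, 69, 20, 89])
4. SWAP -> [-5, 69, 89, 20]
5. PUSH 32 -> [-5, 69, 89, 20, 32]
6. SWAP -> [-5, 69, 89, 32, 20]

[-5, 69, 89, 32, 20]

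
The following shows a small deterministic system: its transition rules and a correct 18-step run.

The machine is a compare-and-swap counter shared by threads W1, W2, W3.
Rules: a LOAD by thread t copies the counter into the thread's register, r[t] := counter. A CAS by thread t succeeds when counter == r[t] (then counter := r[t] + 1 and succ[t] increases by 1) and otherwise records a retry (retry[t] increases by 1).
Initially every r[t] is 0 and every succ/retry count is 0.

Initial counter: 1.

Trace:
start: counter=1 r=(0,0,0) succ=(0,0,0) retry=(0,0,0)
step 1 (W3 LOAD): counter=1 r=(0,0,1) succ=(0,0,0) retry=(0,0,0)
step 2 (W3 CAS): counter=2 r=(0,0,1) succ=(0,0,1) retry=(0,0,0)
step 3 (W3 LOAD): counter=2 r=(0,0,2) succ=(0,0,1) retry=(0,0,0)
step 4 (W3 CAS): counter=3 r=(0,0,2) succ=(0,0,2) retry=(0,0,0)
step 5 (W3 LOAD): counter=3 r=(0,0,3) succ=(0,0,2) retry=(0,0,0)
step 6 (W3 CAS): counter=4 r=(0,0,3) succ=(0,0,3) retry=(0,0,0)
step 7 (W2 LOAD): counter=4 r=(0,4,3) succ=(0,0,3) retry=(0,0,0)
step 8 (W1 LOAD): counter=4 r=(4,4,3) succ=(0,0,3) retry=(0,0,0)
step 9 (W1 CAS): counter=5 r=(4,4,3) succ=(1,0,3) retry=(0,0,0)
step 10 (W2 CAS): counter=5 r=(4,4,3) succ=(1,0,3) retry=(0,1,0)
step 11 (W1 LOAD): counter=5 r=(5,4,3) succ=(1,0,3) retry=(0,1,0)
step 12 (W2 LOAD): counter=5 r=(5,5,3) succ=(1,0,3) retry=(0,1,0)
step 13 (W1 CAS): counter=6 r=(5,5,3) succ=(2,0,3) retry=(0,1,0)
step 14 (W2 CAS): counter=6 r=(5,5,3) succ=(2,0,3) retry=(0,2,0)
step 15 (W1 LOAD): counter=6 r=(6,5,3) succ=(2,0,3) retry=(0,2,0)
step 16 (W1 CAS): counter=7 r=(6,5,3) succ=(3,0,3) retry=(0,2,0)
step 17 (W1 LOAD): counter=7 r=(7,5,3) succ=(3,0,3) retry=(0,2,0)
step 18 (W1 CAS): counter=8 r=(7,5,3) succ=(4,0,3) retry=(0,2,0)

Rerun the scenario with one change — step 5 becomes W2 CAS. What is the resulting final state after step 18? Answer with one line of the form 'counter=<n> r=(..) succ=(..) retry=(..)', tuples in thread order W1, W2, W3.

counter=7 r=(6,4,2) succ=(4,0,2) retry=(0,3,1)

(re-executing from step 5 with the substitution; state before step 5: counter=3 r=(0,0,2) succ=(0,0,2) retry=(0,0,0))
step 5 (W2 CAS): counter=3 r=(0,0,2) succ=(0,0,2) retry=(0,1,0)
step 6 (W3 CAS): counter=3 r=(0,0,2) succ=(0,0,2) retry=(0,1,1)
step 7 (W2 LOAD): counter=3 r=(0,3,2) succ=(0,0,2) retry=(0,1,1)
step 8 (W1 LOAD): counter=3 r=(3,3,2) succ=(0,0,2) retry=(0,1,1)
step 9 (W1 CAS): counter=4 r=(3,3,2) succ=(1,0,2) retry=(0,1,1)
step 10 (W2 CAS): counter=4 r=(3,3,2) succ=(1,0,2) retry=(0,2,1)
step 11 (W1 LOAD): counter=4 r=(4,3,2) succ=(1,0,2) retry=(0,2,1)
step 12 (W2 LOAD): counter=4 r=(4,4,2) succ=(1,0,2) retry=(0,2,1)
step 13 (W1 CAS): counter=5 r=(4,4,2) succ=(2,0,2) retry=(0,2,1)
step 14 (W2 CAS): counter=5 r=(4,4,2) succ=(2,0,2) retry=(0,3,1)
step 15 (W1 LOAD): counter=5 r=(5,4,2) succ=(2,0,2) retry=(0,3,1)
step 16 (W1 CAS): counter=6 r=(5,4,2) succ=(3,0,2) retry=(0,3,1)
step 17 (W1 LOAD): counter=6 r=(6,4,2) succ=(3,0,2) retry=(0,3,1)
step 18 (W1 CAS): counter=7 r=(6,4,2) succ=(4,0,2) retry=(0,3,1)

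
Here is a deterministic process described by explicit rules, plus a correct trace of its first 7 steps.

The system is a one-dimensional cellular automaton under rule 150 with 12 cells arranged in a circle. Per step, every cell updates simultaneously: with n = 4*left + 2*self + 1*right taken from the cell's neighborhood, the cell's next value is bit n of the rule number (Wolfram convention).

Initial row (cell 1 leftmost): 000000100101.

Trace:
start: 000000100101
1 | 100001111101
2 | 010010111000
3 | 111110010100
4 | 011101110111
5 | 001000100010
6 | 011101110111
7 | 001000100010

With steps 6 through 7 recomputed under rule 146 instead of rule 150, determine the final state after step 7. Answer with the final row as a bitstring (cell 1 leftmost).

000000000000

(re-executing steps 6..7 under rule 146; state before step 6: 001000100010)
6 | 010101010101
7 | 000000000000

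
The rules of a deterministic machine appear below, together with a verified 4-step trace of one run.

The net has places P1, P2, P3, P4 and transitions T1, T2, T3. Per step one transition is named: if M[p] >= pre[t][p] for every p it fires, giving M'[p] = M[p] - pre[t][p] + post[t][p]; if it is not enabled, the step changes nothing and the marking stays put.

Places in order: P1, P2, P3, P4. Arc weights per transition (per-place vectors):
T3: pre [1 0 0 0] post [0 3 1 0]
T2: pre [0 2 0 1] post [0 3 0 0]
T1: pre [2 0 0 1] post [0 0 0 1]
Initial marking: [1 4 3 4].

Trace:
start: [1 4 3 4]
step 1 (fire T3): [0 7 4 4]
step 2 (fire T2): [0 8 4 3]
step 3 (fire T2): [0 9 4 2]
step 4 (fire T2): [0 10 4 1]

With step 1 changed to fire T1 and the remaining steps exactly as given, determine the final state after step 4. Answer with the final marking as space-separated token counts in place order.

(re-executing from step 1 with the substitution; state before step 1: [1 4 3 4])
step 1 (fire T1): [1 4 3 4]
step 2 (fire T2): [1 5 3 3]
step 3 (fire T2): [1 6 3 2]
step 4 (fire T2): [1 7 3 1]

1 7 3 1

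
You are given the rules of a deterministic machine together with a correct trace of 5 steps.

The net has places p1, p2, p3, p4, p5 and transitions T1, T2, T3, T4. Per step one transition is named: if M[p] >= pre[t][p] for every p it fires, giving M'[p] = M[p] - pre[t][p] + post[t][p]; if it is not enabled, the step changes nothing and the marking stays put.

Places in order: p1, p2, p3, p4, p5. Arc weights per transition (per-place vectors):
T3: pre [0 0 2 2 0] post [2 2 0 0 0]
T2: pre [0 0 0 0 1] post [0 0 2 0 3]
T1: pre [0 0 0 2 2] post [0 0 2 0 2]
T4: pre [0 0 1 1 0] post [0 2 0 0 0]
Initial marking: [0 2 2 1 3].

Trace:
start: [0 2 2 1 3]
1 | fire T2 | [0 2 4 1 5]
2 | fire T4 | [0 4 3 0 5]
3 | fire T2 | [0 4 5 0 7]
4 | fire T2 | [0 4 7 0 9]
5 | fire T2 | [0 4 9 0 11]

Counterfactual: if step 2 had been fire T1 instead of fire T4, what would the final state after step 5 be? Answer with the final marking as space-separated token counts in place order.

0 2 10 1 11

(re-executing from step 2 with the substitution; state before step 2: [0 2 4 1 5])
2 | fire T1 | [0 2 4 1 5]
3 | fire T2 | [0 2 6 1 7]
4 | fire T2 | [0 2 8 1 9]
5 | fire T2 | [0 2 10 1 11]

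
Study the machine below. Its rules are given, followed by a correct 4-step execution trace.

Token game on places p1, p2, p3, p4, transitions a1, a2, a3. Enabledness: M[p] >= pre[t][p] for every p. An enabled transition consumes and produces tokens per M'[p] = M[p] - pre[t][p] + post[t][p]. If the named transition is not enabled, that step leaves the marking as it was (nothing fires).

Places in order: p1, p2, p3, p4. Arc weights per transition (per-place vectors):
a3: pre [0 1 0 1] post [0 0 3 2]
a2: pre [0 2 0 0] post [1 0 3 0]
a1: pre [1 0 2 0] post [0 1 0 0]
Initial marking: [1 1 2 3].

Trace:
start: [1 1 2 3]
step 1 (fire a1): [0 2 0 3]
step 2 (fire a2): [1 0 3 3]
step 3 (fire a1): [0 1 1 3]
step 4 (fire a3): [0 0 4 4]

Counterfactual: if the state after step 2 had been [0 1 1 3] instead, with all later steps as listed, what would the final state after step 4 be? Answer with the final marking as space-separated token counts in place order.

0 0 4 4

state after step 2 := [0 1 1 3]
step 3 (fire a1): [0 1 1 3]
step 4 (fire a3): [0 0 4 4]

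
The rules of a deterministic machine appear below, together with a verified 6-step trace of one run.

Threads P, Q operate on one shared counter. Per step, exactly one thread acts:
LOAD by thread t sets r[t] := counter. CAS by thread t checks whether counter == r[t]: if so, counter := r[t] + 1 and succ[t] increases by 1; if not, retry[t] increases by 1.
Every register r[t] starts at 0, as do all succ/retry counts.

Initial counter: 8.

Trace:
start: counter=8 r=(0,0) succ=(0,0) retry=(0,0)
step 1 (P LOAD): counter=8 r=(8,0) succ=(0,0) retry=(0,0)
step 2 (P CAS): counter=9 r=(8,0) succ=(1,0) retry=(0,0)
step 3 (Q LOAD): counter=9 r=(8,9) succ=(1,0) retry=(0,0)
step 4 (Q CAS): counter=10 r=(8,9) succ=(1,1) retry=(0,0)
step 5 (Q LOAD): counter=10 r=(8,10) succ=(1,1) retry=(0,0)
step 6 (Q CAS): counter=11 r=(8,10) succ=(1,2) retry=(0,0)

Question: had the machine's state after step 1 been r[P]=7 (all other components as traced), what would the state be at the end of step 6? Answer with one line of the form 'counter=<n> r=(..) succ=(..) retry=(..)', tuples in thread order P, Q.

counter=10 r=(7,9) succ=(0,2) retry=(1,0)

state after step 1 := counter=8 r=(7,0) succ=(0,0) retry=(0,0)
step 2 (P CAS): counter=8 r=(7,0) succ=(0,0) retry=(1,0)
step 3 (Q LOAD): counter=8 r=(7,8) succ=(0,0) retry=(1,0)
step 4 (Q CAS): counter=9 r=(7,8) succ=(0,1) retry=(1,0)
step 5 (Q LOAD): counter=9 r=(7,9) succ=(0,1) retry=(1,0)
step 6 (Q CAS): counter=10 r=(7,9) succ=(0,2) retry=(1,0)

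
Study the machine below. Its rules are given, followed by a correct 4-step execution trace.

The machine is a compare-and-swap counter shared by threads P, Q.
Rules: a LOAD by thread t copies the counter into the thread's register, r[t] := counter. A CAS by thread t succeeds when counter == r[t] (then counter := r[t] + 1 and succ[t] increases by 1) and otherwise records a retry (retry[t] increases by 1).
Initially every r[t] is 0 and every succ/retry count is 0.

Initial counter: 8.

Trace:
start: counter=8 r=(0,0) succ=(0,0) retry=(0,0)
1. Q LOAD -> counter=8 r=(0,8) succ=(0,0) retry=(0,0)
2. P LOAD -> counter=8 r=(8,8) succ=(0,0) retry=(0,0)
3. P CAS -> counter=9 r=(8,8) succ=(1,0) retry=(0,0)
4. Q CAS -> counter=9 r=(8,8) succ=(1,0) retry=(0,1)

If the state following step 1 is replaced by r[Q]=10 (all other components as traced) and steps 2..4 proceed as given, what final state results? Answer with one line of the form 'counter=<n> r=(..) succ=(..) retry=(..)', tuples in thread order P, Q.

counter=9 r=(8,10) succ=(1,0) retry=(0,1)

state after step 1 := counter=8 r=(0,10) succ=(0,0) retry=(0,0)
2. P LOAD -> counter=8 r=(8,10) succ=(0,0) retry=(0,0)
3. P CAS -> counter=9 r=(8,10) succ=(1,0) retry=(0,0)
4. Q CAS -> counter=9 r=(8,10) succ=(1,0) retry=(0,1)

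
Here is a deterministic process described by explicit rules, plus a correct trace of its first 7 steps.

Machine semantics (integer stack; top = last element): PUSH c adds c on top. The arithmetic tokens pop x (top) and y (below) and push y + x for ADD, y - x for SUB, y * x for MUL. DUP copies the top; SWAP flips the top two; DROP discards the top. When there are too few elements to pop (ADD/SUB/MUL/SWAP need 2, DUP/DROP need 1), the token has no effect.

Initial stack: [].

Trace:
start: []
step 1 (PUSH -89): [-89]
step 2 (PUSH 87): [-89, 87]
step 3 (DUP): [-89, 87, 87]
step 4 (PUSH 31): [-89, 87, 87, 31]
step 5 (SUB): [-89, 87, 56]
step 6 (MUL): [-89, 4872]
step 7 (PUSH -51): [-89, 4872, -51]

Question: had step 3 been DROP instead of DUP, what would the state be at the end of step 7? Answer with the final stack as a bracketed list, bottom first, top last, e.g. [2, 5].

[-120, -51]

(re-executing from step 3 with the substitution; state before step 3: [-89, 87])
step 3 (DROP): [-89]
step 4 (PUSH 31): [-89, 31]
step 5 (SUB): [-120]
step 6 (MUL): [-120]
step 7 (PUSH -51): [-120, -51]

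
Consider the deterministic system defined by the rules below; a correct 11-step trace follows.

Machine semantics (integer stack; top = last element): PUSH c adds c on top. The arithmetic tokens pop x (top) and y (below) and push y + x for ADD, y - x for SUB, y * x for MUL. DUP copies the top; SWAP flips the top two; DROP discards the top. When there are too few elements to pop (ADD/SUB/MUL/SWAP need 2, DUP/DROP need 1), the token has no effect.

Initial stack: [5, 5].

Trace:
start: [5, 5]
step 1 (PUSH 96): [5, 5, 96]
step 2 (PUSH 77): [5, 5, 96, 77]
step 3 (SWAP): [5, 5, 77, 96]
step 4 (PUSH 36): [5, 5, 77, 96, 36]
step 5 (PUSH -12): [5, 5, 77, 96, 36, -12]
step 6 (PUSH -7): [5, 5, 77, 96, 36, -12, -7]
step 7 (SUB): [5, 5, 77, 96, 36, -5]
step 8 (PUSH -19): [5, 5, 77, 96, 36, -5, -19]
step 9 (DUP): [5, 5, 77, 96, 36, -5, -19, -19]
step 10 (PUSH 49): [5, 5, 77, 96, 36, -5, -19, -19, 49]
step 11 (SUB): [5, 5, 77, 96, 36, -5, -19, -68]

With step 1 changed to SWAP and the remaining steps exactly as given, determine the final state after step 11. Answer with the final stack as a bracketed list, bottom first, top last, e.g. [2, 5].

(re-executing from step 1 with the substitution; state before step 1: [5, 5])
step 1 (SWAP): [5, 5]
step 2 (PUSH 77): [5, 5, 77]
step 3 (SWAP): [5, 77, 5]
step 4 (PUSH 36): [5, 77, 5, 36]
step 5 (PUSH -12): [5, 77, 5, 36, -12]
step 6 (PUSH -7): [5, 77, 5, 36, -12, -7]
step 7 (SUB): [5, 77, 5, 36, -5]
step 8 (PUSH -19): [5, 77, 5, 36, -5, -19]
step 9 (DUP): [5, 77, 5, 36, -5, -19, -19]
step 10 (PUSH 49): [5, 77, 5, 36, -5, -19, -19, 49]
step 11 (SUB): [5, 77, 5, 36, -5, -19, -68]

[5, 77, 5, 36, -5, -19, -68]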